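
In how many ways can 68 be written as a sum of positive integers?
3087735

p(n) counts ways to write n as a sum of positive integers (order ignored).
Euler's pentagonal recurrence: p(k) = p(k-1) + p(k-2) - p(k-5) - p(k-7) + p(k-12) + p(k-15) - ... (offsets j(3j∓1)/2, signs ++--, p(0)=1, p(<0)=0).
DP table for k = 0..67: p(0)=1, p(1)=1, p(2)=2, p(3)=3, p(4)=5, p(5)=7, p(6)=11, p(7)=15, p(8)=22, p(9)=30, p(10)=42, p(11)=56, p(12)=77, p(13)=101, p(14)=135, p(15)=176, p(16)=231, p(17)=297, p(18)=385, p(19)=490, p(20)=627, p(21)=792, p(22)=1002, p(23)=1255, p(24)=1575, p(25)=1958, p(26)=2436, p(27)=3010, p(28)=3718, p(29)=4565, p(30)=5604, p(31)=6842, p(32)=8349, p(33)=10143, p(34)=12310, p(35)=14883, p(36)=17977, p(37)=21637, p(38)=26015, p(39)=31185, p(40)=37338, p(41)=44583, p(42)=53174, p(43)=63261, p(44)=75175, p(45)=89134, p(46)=105558, p(47)=124754, p(48)=147273, p(49)=173525, p(50)=204226, p(51)=239943, p(52)=281589, p(53)=329931, p(54)=386155, p(55)=451276, p(56)=526823, p(57)=614154, p(58)=715220, p(59)=831820, p(60)=966467, p(61)=1121505, p(62)=1300156, p(63)=1505499, p(64)=1741630, p(65)=2012558, p(66)=2323520, p(67)=2679689.
Final step: p(68) = p(67) + p(66) - p(63) - p(61) + p(56) + p(53) - p(46) - p(42) + p(33) + p(28) - p(17) - p(11)
= 2679689 + 2323520 - 1505499 - 1121505 + 526823 + 329931 - 105558 - 53174 + 10143 + 3718 - 297 - 56
= 3087735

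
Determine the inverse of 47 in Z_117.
5

gcd(47, 117) = 1, so the inverse exists.
Extended Euclidean algorithm on (117, 47):
117 = 2 × 47 + 23  ⟹  23 = (1)·117 + (-2)·47
47 = 2 × 23 + 1  ⟹  1 = (-2)·117 + (5)·47
So (5)·47 ≡ 1 (mod 117), i.e. 47^(-1) ≡ 5 (mod 117).
Check: 47 × 5 = 235 ≡ 1 (mod 117)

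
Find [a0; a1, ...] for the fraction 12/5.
[2; 2, 2]

Euclidean algorithm steps:
12 = 2 × 5 + 2
5 = 2 × 2 + 1
2 = 2 × 1 + 0
Continued fraction: [2; 2, 2]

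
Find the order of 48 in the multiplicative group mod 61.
6

61 is prime, so ord(48) divides φ(61) = 60.
Divisors of 60: 1, 2, 3, 4, 5, 6, 10, 12, 15, 20, 30, 60.
Repeated squaring: 48^1 ≡ 48, 48^2 ≡ 47, 48^4 ≡ 13, 48^8 ≡ 47, 48^16 ≡ 13, 48^32 ≡ 47 (mod 61).
Test 48^d mod 61 for each divisor d in increasing order:
48^1 ≡ 48
48^2 ≡ 47
48^3 = 48^2·48^1 ≡ 60
48^4 ≡ 13
48^5 = 48^4·48^1 ≡ 14
48^6 = 48^4·48^2 ≡ 1  ← first divisor giving 1
The order is 6.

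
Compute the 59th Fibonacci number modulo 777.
635

Matrix identity: Q^n = [[F_(n+1), F_n], [F_n, F_(n-1)]] with Q = [[1,1],[1,0]].
n = 59 = 111011₂. Square-and-multiply, entries mod 777:
Q^1 = [[1,1],[1,0]]
Q^3 = (Q^1)²·Q = [[3,2],[2,1]]
Q^7 = (Q^3)²·Q = [[21,13],[13,8]]
Q^14 = (Q^7)² = [[610,377],[377,233]]
Q^29 = (Q^14)²·Q = [[650,632],[632,18]]
Q^59 = (Q^29)²·Q = [[123,635],[635,265]]
F_59 mod 777 = Q^59[0][1] = 635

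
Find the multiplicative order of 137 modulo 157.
156

157 is prime, so ord(137) divides φ(157) = 156.
Divisors of 156: 1, 2, 3, 4, 6, 12, 13, 26, 39, 52, 78, 156.
Repeated squaring: 137^1 ≡ 137, 137^2 ≡ 86, 137^4 ≡ 17, 137^8 ≡ 132, 137^16 ≡ 154, 137^32 ≡ 9, 137^64 ≡ 81, 137^128 ≡ 124 (mod 157).
Test 137^d mod 157 for each divisor d in increasing order:
137^1 ≡ 137
137^2 ≡ 86
137^3 = 137^2·137^1 ≡ 7
137^4 ≡ 17
137^6 = 137^4·137^2 ≡ 49
137^12 = 137^8·137^4 ≡ 46
137^13 = 137^8·137^4·137^1 ≡ 22
137^26 = 137^16·137^8·137^2 ≡ 13
137^39 = 137^32·137^4·137^2·137^1 ≡ 129
137^52 = 137^32·137^16·137^4 ≡ 12
137^78 = 137^64·137^8·137^4·137^2 ≡ 156
137^156 = 137^128·137^16·137^8·137^4 ≡ 1  ← first divisor giving 1
The order is 156.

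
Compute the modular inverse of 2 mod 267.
134

gcd(2, 267) = 1, so the inverse exists.
Extended Euclidean algorithm on (267, 2):
267 = 133 × 2 + 1  ⟹  1 = (1)·267 + (-133)·2
So (-133)·2 ≡ 1 (mod 267), i.e. 2^(-1) ≡ -133 ≡ 134 (mod 267).
Check: 2 × 134 = 268 ≡ 1 (mod 267)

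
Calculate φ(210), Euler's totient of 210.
48

210 = 2 × 3 × 5 × 7
φ(n) = n × ∏(1 - 1/p) for each prime p dividing n
φ(210) = 210 × (1 - 1/2) × (1 - 1/3) × (1 - 1/5) × (1 - 1/7) = 48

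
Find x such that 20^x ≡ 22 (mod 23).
11

Baby-step giant-step with step n = ⌈√23⌉ = 5.
Baby steps 20^j mod 23 (j:value) for j=0..4: 0:1, 1:20, 2:9, 3:19, 4:12.
Giant-step multiplier: 20^(-5) ≡ 20^(22-5) = 20^17 ≡ 7 (mod 23).
Giant steps γ_i = 22·7^i mod 23: γ_0=22, γ_1=16, γ_2=20 (in table at j=1).
x = i·n + j = 2·5 + 1 = 11.
Check: 20^11 ≡ 22 (mod 23).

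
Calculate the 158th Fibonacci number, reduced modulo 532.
377

Matrix identity: Q^n = [[F_(n+1), F_n], [F_n, F_(n-1)]] with Q = [[1,1],[1,0]].
n = 158 = 10011110₂. Square-and-multiply, entries mod 532:
Q^1 = [[1,1],[1,0]]
Q^2 = (Q^1)² = [[2,1],[1,1]]
Q^4 = (Q^2)² = [[5,3],[3,2]]
Q^9 = (Q^4)²·Q = [[55,34],[34,21]]
Q^19 = (Q^9)²·Q = [[381,457],[457,456]]
Q^39 = (Q^19)²·Q = [[231,230],[230,1]]
Q^79 = (Q^39)²·Q = [[21,393],[393,160]]
Q^158 = (Q^79)² = [[78,377],[377,233]]
F_158 mod 532 = Q^158[0][1] = 377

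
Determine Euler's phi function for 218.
108

218 = 2 × 109
φ(n) = n × ∏(1 - 1/p) for each prime p dividing n
φ(218) = 218 × (1 - 1/2) × (1 - 1/109) = 108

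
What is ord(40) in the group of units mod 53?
26

53 is prime, so ord(40) divides φ(53) = 52.
Divisors of 52: 1, 2, 4, 13, 26, 52.
Repeated squaring: 40^1 ≡ 40, 40^2 ≡ 10, 40^4 ≡ 47, 40^8 ≡ 36, 40^16 ≡ 24, 40^32 ≡ 46 (mod 53).
Test 40^d mod 53 for each divisor d in increasing order:
40^1 ≡ 40
40^2 ≡ 10
40^4 ≡ 47
40^13 = 40^8·40^4·40^1 ≡ 52
40^26 = 40^16·40^8·40^2 ≡ 1  ← first divisor giving 1
The order is 26.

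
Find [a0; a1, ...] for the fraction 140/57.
[2; 2, 5, 5]

Euclidean algorithm steps:
140 = 2 × 57 + 26
57 = 2 × 26 + 5
26 = 5 × 5 + 1
5 = 5 × 1 + 0
Continued fraction: [2; 2, 5, 5]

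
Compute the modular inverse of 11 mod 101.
46

gcd(11, 101) = 1, so the inverse exists.
Extended Euclidean algorithm on (101, 11):
101 = 9 × 11 + 2  ⟹  2 = (1)·101 + (-9)·11
11 = 5 × 2 + 1  ⟹  1 = (-5)·101 + (46)·11
So (46)·11 ≡ 1 (mod 101), i.e. 11^(-1) ≡ 46 (mod 101).
Check: 11 × 46 = 506 ≡ 1 (mod 101)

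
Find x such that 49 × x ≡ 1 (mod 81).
43

gcd(49, 81) = 1, so the inverse exists.
Extended Euclidean algorithm on (81, 49):
81 = 1 × 49 + 32  ⟹  32 = (1)·81 + (-1)·49
49 = 1 × 32 + 17  ⟹  17 = (-1)·81 + (2)·49
32 = 1 × 17 + 15  ⟹  15 = (2)·81 + (-3)·49
17 = 1 × 15 + 2  ⟹  2 = (-3)·81 + (5)·49
15 = 7 × 2 + 1  ⟹  1 = (23)·81 + (-38)·49
So (-38)·49 ≡ 1 (mod 81), i.e. 49^(-1) ≡ -38 ≡ 43 (mod 81).
Check: 49 × 43 = 2107 ≡ 1 (mod 81)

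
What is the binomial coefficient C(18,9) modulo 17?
0

Using Lucas' theorem:
Write n=18 and k=9 in base 17:
n in base 17: [1, 1]
k in base 17: [0, 9]
C(18,9) mod 17 = ∏ C(n_i, k_i) mod 17
Digit binomials (mod 17): C(1,0) = 1; C(1,9) = 0 (k_i > n_i)
Product: 1 × 0 = 0 ≡ 0 (mod 17)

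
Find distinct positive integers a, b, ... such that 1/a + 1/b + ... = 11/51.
1/5 + 1/64 + 1/16320

Greedy algorithm:
11/51: ceiling(51/11) = 5, use 1/5
4/255: ceiling(255/4) = 64, use 1/64
1/16320: ceiling(16320/1) = 16320, use 1/16320
Result: 11/51 = 1/5 + 1/64 + 1/16320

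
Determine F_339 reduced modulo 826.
506

Matrix identity: Q^n = [[F_(n+1), F_n], [F_n, F_(n-1)]] with Q = [[1,1],[1,0]].
n = 339 = 101010011₂. Square-and-multiply, entries mod 826:
Q^1 = [[1,1],[1,0]]
Q^2 = (Q^1)² = [[2,1],[1,1]]
Q^5 = (Q^2)²·Q = [[8,5],[5,3]]
Q^10 = (Q^5)² = [[89,55],[55,34]]
Q^21 = (Q^10)²·Q = [[365,208],[208,157]]
Q^42 = (Q^21)² = [[551,370],[370,181]]
Q^84 = (Q^42)² = [[243,738],[738,331]]
Q^169 = (Q^84)²·Q = [[587,713],[713,700]]
Q^339 = (Q^169)²·Q = [[451,506],[506,771]]
F_339 mod 826 = Q^339[0][1] = 506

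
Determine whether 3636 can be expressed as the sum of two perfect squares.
6² + 60² (a=6, b=60)

Factorization: 3636 = 2^2 × 3^2 × 101
By Fermat: n is sum of two squares iff every prime p ≡ 3 (mod 4) appears to even power.
All primes ≡ 3 (mod 4) appear to even power.
Search a = 0, 1, 2, … for 3636 - a² a perfect square: first hit at a = 6: 3636 - 36 = 3600 = 60².
3636 = 6² + 60² = 36 + 3600 ✓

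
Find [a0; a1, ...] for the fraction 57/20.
[2; 1, 5, 1, 2]

Euclidean algorithm steps:
57 = 2 × 20 + 17
20 = 1 × 17 + 3
17 = 5 × 3 + 2
3 = 1 × 2 + 1
2 = 2 × 1 + 0
Continued fraction: [2; 1, 5, 1, 2]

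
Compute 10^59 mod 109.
62

Repeated squaring. Binary of 59 = 111011.
10^1 ≡ 10 (mod 109); 10^2 ≡ 100 (mod 109); 10^4 ≡ 81 (mod 109); 10^8 ≡ 21 (mod 109); 10^16 ≡ 5 (mod 109); 10^32 ≡ 25 (mod 109)
10^59 = 10^1 × 10^2 × 10^8 × 10^16 × 10^32 ≡ 62 (mod 109)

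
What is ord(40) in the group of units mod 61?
12

61 is prime, so ord(40) divides φ(61) = 60.
Divisors of 60: 1, 2, 3, 4, 5, 6, 10, 12, 15, 20, 30, 60.
Repeated squaring: 40^1 ≡ 40, 40^2 ≡ 14, 40^4 ≡ 13, 40^8 ≡ 47, 40^16 ≡ 13, 40^32 ≡ 47 (mod 61).
Test 40^d mod 61 for each divisor d in increasing order:
40^1 ≡ 40
40^2 ≡ 14
40^3 = 40^2·40^1 ≡ 11
40^4 ≡ 13
40^5 = 40^4·40^1 ≡ 32
40^6 = 40^4·40^2 ≡ 60
40^10 = 40^8·40^2 ≡ 48
40^12 = 40^8·40^4 ≡ 1  ← first divisor giving 1
The order is 12.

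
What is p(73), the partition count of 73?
6185689

p(n) counts ways to write n as a sum of positive integers (order ignored).
Euler's pentagonal recurrence: p(k) = p(k-1) + p(k-2) - p(k-5) - p(k-7) + p(k-12) + p(k-15) - ... (offsets j(3j∓1)/2, signs ++--, p(0)=1, p(<0)=0).
DP table for k = 0..72: p(0)=1, p(1)=1, p(2)=2, p(3)=3, p(4)=5, p(5)=7, p(6)=11, p(7)=15, p(8)=22, p(9)=30, p(10)=42, p(11)=56, p(12)=77, p(13)=101, p(14)=135, p(15)=176, p(16)=231, p(17)=297, p(18)=385, p(19)=490, p(20)=627, p(21)=792, p(22)=1002, p(23)=1255, p(24)=1575, p(25)=1958, p(26)=2436, p(27)=3010, p(28)=3718, p(29)=4565, p(30)=5604, p(31)=6842, p(32)=8349, p(33)=10143, p(34)=12310, p(35)=14883, p(36)=17977, p(37)=21637, p(38)=26015, p(39)=31185, p(40)=37338, p(41)=44583, p(42)=53174, p(43)=63261, p(44)=75175, p(45)=89134, p(46)=105558, p(47)=124754, p(48)=147273, p(49)=173525, p(50)=204226, p(51)=239943, p(52)=281589, p(53)=329931, p(54)=386155, p(55)=451276, p(56)=526823, p(57)=614154, p(58)=715220, p(59)=831820, p(60)=966467, p(61)=1121505, p(62)=1300156, p(63)=1505499, p(64)=1741630, p(65)=2012558, p(66)=2323520, p(67)=2679689, p(68)=3087735, p(69)=3554345, p(70)=4087968, p(71)=4697205, p(72)=5392783.
Final step: p(73) = p(72) + p(71) - p(68) - p(66) + p(61) + p(58) - p(51) - p(47) + p(38) + p(33) - p(22) - p(16) + p(3)
= 5392783 + 4697205 - 3087735 - 2323520 + 1121505 + 715220 - 239943 - 124754 + 26015 + 10143 - 1002 - 231 + 3
= 6185689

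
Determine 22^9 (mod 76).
56

Repeated squaring. Binary of 9 = 1001.
22^1 ≡ 22 (mod 76); 22^2 ≡ 28 (mod 76); 22^4 ≡ 24 (mod 76); 22^8 ≡ 44 (mod 76)
22^9 = 22^1 × 22^8 ≡ 56 (mod 76)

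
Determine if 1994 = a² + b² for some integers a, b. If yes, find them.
25² + 37² (a=25, b=37)

Factorization: 1994 = 2 × 997
By Fermat: n is sum of two squares iff every prime p ≡ 3 (mod 4) appears to even power.
All primes ≡ 3 (mod 4) appear to even power.
Search a = 0, 1, 2, … for 1994 - a² a perfect square: first hit at a = 25: 1994 - 625 = 1369 = 37².
1994 = 25² + 37² = 625 + 1369 ✓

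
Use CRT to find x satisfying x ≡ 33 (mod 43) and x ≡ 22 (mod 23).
850

Using Chinese Remainder Theorem:
M = 43 × 23 = 989
M1 = 23, M2 = 43
y1 = 23^(-1) mod 43 = 15
y2 = 43^(-1) mod 23 = 15
x = (33×23×15 + 22×43×15) mod 989 = 850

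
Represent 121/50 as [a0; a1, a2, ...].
[2; 2, 2, 1, 1, 1, 2]

Euclidean algorithm steps:
121 = 2 × 50 + 21
50 = 2 × 21 + 8
21 = 2 × 8 + 5
8 = 1 × 5 + 3
5 = 1 × 3 + 2
3 = 1 × 2 + 1
2 = 2 × 1 + 0
Continued fraction: [2; 2, 2, 1, 1, 1, 2]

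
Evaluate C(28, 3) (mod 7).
0

Using Lucas' theorem:
Write n=28 and k=3 in base 7:
n in base 7: [4, 0]
k in base 7: [0, 3]
C(28,3) mod 7 = ∏ C(n_i, k_i) mod 7
Digit binomials (mod 7): C(4,0) = 1; C(0,3) = 0 (k_i > n_i)
Product: 1 × 0 = 0 ≡ 0 (mod 7)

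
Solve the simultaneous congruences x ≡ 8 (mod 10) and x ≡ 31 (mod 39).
148

Using Chinese Remainder Theorem:
M = 10 × 39 = 390
M1 = 39, M2 = 10
y1 = 39^(-1) mod 10 = 9
y2 = 10^(-1) mod 39 = 4
x = (8×39×9 + 31×10×4) mod 390 = 148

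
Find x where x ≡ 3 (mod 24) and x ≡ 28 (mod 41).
315

Using Chinese Remainder Theorem:
M = 24 × 41 = 984
M1 = 41, M2 = 24
y1 = 41^(-1) mod 24 = 17
y2 = 24^(-1) mod 41 = 12
x = (3×41×17 + 28×24×12) mod 984 = 315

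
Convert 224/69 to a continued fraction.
[3; 4, 17]

Euclidean algorithm steps:
224 = 3 × 69 + 17
69 = 4 × 17 + 1
17 = 17 × 1 + 0
Continued fraction: [3; 4, 17]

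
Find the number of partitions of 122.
2291320912

p(n) counts ways to write n as a sum of positive integers (order ignored).
Euler's pentagonal recurrence: p(k) = p(k-1) + p(k-2) - p(k-5) - p(k-7) + p(k-12) + p(k-15) - ... (offsets j(3j∓1)/2, signs ++--, p(0)=1, p(<0)=0).
DP table for k = 0..121: p(0)=1, p(1)=1, p(2)=2, p(3)=3, p(4)=5, p(5)=7, p(6)=11, p(7)=15, p(8)=22, p(9)=30, p(10)=42, p(11)=56, p(12)=77, p(13)=101, p(14)=135, p(15)=176, p(16)=231, p(17)=297, p(18)=385, p(19)=490, p(20)=627, p(21)=792, p(22)=1002, p(23)=1255, p(24)=1575, p(25)=1958, p(26)=2436, p(27)=3010, p(28)=3718, p(29)=4565, p(30)=5604, p(31)=6842, p(32)=8349, p(33)=10143, p(34)=12310, p(35)=14883, p(36)=17977, p(37)=21637, p(38)=26015, p(39)=31185, p(40)=37338, p(41)=44583, p(42)=53174, p(43)=63261, p(44)=75175, p(45)=89134, p(46)=105558, p(47)=124754, p(48)=147273, p(49)=173525, p(50)=204226, p(51)=239943, p(52)=281589, p(53)=329931, p(54)=386155, p(55)=451276, p(56)=526823, p(57)=614154, p(58)=715220, p(59)=831820, p(60)=966467, p(61)=1121505, p(62)=1300156, p(63)=1505499, p(64)=1741630, p(65)=2012558, p(66)=2323520, p(67)=2679689, p(68)=3087735, p(69)=3554345, p(70)=4087968, p(71)=4697205, p(72)=5392783, p(73)=6185689, p(74)=7089500, p(75)=8118264, p(76)=9289091, p(77)=10619863, p(78)=12132164, p(79)=13848650, p(80)=15796476, p(81)=18004327, p(82)=20506255, p(83)=23338469, p(84)=26543660, p(85)=30167357, p(86)=34262962, p(87)=38887673, p(88)=44108109, p(89)=49995925, p(90)=56634173, p(91)=64112359, p(92)=72533807, p(93)=82010177, p(94)=92669720, p(95)=104651419, p(96)=118114304, p(97)=133230930, p(98)=150198136, p(99)=169229875, p(100)=190569292, p(101)=214481126, p(102)=241265379, p(103)=271248950, p(104)=304801365, p(105)=342325709, p(106)=384276336, p(107)=431149389, p(108)=483502844, p(109)=541946240, p(110)=607163746, p(111)=679903203, p(112)=761002156, p(113)=851376628, p(114)=952050665, p(115)=1064144451, p(116)=1188908248, p(117)=1327710076, p(118)=1482074143, p(119)=1653668665, p(120)=1844349560, p(121)=2056148051.
Final step: p(122) = p(121) + p(120) - p(117) - p(115) + p(110) + p(107) - p(100) - p(96) + p(87) + p(82) - p(71) - p(65) + p(52) + p(45) - p(30) - p(22) + p(5)
= 2056148051 + 1844349560 - 1327710076 - 1064144451 + 607163746 + 431149389 - 190569292 - 118114304 + 38887673 + 20506255 - 4697205 - 2012558 + 281589 + 89134 - 5604 - 1002 + 7
= 2291320912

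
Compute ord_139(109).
138

139 is prime, so ord(109) divides φ(139) = 138.
Divisors of 138: 1, 2, 3, 6, 23, 46, 69, 138.
Repeated squaring: 109^1 ≡ 109, 109^2 ≡ 66, 109^4 ≡ 47, 109^8 ≡ 124, 109^16 ≡ 86, 109^32 ≡ 29, 109^64 ≡ 7, 109^128 ≡ 49 (mod 139).
Test 109^d mod 139 for each divisor d in increasing order:
109^1 ≡ 109
109^2 ≡ 66
109^3 = 109^2·109^1 ≡ 105
109^6 = 109^4·109^2 ≡ 44
109^23 = 109^16·109^4·109^2·109^1 ≡ 43
109^46 = 109^32·109^8·109^4·109^2 ≡ 42
109^69 = 109^64·109^4·109^1 ≡ 138
109^138 = 109^128·109^8·109^2 ≡ 1  ← first divisor giving 1
The order is 138.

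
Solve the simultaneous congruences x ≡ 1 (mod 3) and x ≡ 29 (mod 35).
64

Using Chinese Remainder Theorem:
M = 3 × 35 = 105
M1 = 35, M2 = 3
y1 = 35^(-1) mod 3 = 2
y2 = 3^(-1) mod 35 = 12
x = (1×35×2 + 29×3×12) mod 105 = 64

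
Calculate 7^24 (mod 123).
100

Repeated squaring. Binary of 24 = 11000.
7^1 ≡ 7 (mod 123); 7^2 ≡ 49 (mod 123); 7^4 ≡ 64 (mod 123); 7^8 ≡ 37 (mod 123); 7^16 ≡ 16 (mod 123)
7^24 = 7^8 × 7^16 ≡ 100 (mod 123)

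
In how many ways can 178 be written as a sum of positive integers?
571701605655

p(n) counts ways to write n as a sum of positive integers (order ignored).
Euler's pentagonal recurrence: p(k) = p(k-1) + p(k-2) - p(k-5) - p(k-7) + p(k-12) + p(k-15) - ... (offsets j(3j∓1)/2, signs ++--, p(0)=1, p(<0)=0).
DP table for k = 0..177: p(0)=1, p(1)=1, p(2)=2, p(3)=3, p(4)=5, p(5)=7, p(6)=11, p(7)=15, p(8)=22, p(9)=30, p(10)=42, p(11)=56, p(12)=77, p(13)=101, p(14)=135, p(15)=176, p(16)=231, p(17)=297, p(18)=385, p(19)=490, p(20)=627, p(21)=792, p(22)=1002, p(23)=1255, p(24)=1575, p(25)=1958, p(26)=2436, p(27)=3010, p(28)=3718, p(29)=4565, p(30)=5604, p(31)=6842, p(32)=8349, p(33)=10143, p(34)=12310, p(35)=14883, p(36)=17977, p(37)=21637, p(38)=26015, p(39)=31185, p(40)=37338, p(41)=44583, p(42)=53174, p(43)=63261, p(44)=75175, p(45)=89134, p(46)=105558, p(47)=124754, p(48)=147273, p(49)=173525, p(50)=204226, p(51)=239943, p(52)=281589, p(53)=329931, p(54)=386155, p(55)=451276, p(56)=526823, p(57)=614154, p(58)=715220, p(59)=831820, p(60)=966467, p(61)=1121505, p(62)=1300156, p(63)=1505499, p(64)=1741630, p(65)=2012558, p(66)=2323520, p(67)=2679689, p(68)=3087735, p(69)=3554345, p(70)=4087968, p(71)=4697205, p(72)=5392783, p(73)=6185689, p(74)=7089500, p(75)=8118264, p(76)=9289091, p(77)=10619863, p(78)=12132164, p(79)=13848650, p(80)=15796476, p(81)=18004327, p(82)=20506255, p(83)=23338469, p(84)=26543660, p(85)=30167357, p(86)=34262962, p(87)=38887673, p(88)=44108109, p(89)=49995925, p(90)=56634173, p(91)=64112359, p(92)=72533807, p(93)=82010177, p(94)=92669720, p(95)=104651419, p(96)=118114304, p(97)=133230930, p(98)=150198136, p(99)=169229875, p(100)=190569292, p(101)=214481126, p(102)=241265379, p(103)=271248950, p(104)=304801365, p(105)=342325709, p(106)=384276336, p(107)=431149389, p(108)=483502844, p(109)=541946240, p(110)=607163746, p(111)=679903203, p(112)=761002156, p(113)=851376628, p(114)=952050665, p(115)=1064144451, p(116)=1188908248, p(117)=1327710076, p(118)=1482074143, p(119)=1653668665, p(120)=1844349560, p(121)=2056148051, p(122)=2291320912, p(123)=2552338241, p(124)=2841940500, p(125)=3163127352, p(126)=3519222692, p(127)=3913864295, p(128)=4351078600, p(129)=4835271870, p(130)=5371315400, p(131)=5964539504, p(132)=6620830889, p(133)=7346629512, p(134)=8149040695, p(135)=9035836076, p(136)=10015581680, p(137)=11097645016, p(138)=12292341831, p(139)=13610949895, p(140)=15065878135, p(141)=16670689208, p(142)=18440293320, p(143)=20390982757, p(144)=22540654445, p(145)=24908858009, p(146)=27517052599, p(147)=30388671978, p(148)=33549419497, p(149)=37027355200, p(150)=40853235313, p(151)=45060624582, p(152)=49686288421, p(153)=54770336324, p(154)=60356673280, p(155)=66493182097, p(156)=73232243759, p(157)=80630964769, p(158)=88751778802, p(159)=97662728555, p(160)=107438159466, p(161)=118159068427, p(162)=129913904637, p(163)=142798995930, p(164)=156919475295, p(165)=172389800255, p(166)=189334822579, p(167)=207890420102, p(168)=228204732751, p(169)=250438925115, p(170)=274768617130, p(171)=301384802048, p(172)=330495499613, p(173)=362326859895, p(174)=397125074750, p(175)=435157697830, p(176)=476715857290, p(177)=522115831195.
Final step: p(178) = p(177) + p(176) - p(173) - p(171) + p(166) + p(163) - p(156) - p(152) + p(143) + p(138) - p(127) - p(121) + p(108) + p(101) - p(86) - p(78) + p(61) + p(52) - p(33) - p(23) + p(2)
= 522115831195 + 476715857290 - 362326859895 - 301384802048 + 189334822579 + 142798995930 - 73232243759 - 49686288421 + 20390982757 + 12292341831 - 3913864295 - 2056148051 + 483502844 + 214481126 - 34262962 - 12132164 + 1121505 + 281589 - 10143 - 1255 + 2
= 571701605655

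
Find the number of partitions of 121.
2056148051

p(n) counts ways to write n as a sum of positive integers (order ignored).
Euler's pentagonal recurrence: p(k) = p(k-1) + p(k-2) - p(k-5) - p(k-7) + p(k-12) + p(k-15) - ... (offsets j(3j∓1)/2, signs ++--, p(0)=1, p(<0)=0).
DP table for k = 0..120: p(0)=1, p(1)=1, p(2)=2, p(3)=3, p(4)=5, p(5)=7, p(6)=11, p(7)=15, p(8)=22, p(9)=30, p(10)=42, p(11)=56, p(12)=77, p(13)=101, p(14)=135, p(15)=176, p(16)=231, p(17)=297, p(18)=385, p(19)=490, p(20)=627, p(21)=792, p(22)=1002, p(23)=1255, p(24)=1575, p(25)=1958, p(26)=2436, p(27)=3010, p(28)=3718, p(29)=4565, p(30)=5604, p(31)=6842, p(32)=8349, p(33)=10143, p(34)=12310, p(35)=14883, p(36)=17977, p(37)=21637, p(38)=26015, p(39)=31185, p(40)=37338, p(41)=44583, p(42)=53174, p(43)=63261, p(44)=75175, p(45)=89134, p(46)=105558, p(47)=124754, p(48)=147273, p(49)=173525, p(50)=204226, p(51)=239943, p(52)=281589, p(53)=329931, p(54)=386155, p(55)=451276, p(56)=526823, p(57)=614154, p(58)=715220, p(59)=831820, p(60)=966467, p(61)=1121505, p(62)=1300156, p(63)=1505499, p(64)=1741630, p(65)=2012558, p(66)=2323520, p(67)=2679689, p(68)=3087735, p(69)=3554345, p(70)=4087968, p(71)=4697205, p(72)=5392783, p(73)=6185689, p(74)=7089500, p(75)=8118264, p(76)=9289091, p(77)=10619863, p(78)=12132164, p(79)=13848650, p(80)=15796476, p(81)=18004327, p(82)=20506255, p(83)=23338469, p(84)=26543660, p(85)=30167357, p(86)=34262962, p(87)=38887673, p(88)=44108109, p(89)=49995925, p(90)=56634173, p(91)=64112359, p(92)=72533807, p(93)=82010177, p(94)=92669720, p(95)=104651419, p(96)=118114304, p(97)=133230930, p(98)=150198136, p(99)=169229875, p(100)=190569292, p(101)=214481126, p(102)=241265379, p(103)=271248950, p(104)=304801365, p(105)=342325709, p(106)=384276336, p(107)=431149389, p(108)=483502844, p(109)=541946240, p(110)=607163746, p(111)=679903203, p(112)=761002156, p(113)=851376628, p(114)=952050665, p(115)=1064144451, p(116)=1188908248, p(117)=1327710076, p(118)=1482074143, p(119)=1653668665, p(120)=1844349560.
Final step: p(121) = p(120) + p(119) - p(116) - p(114) + p(109) + p(106) - p(99) - p(95) + p(86) + p(81) - p(70) - p(64) + p(51) + p(44) - p(29) - p(21) + p(4)
= 1844349560 + 1653668665 - 1188908248 - 952050665 + 541946240 + 384276336 - 169229875 - 104651419 + 34262962 + 18004327 - 4087968 - 1741630 + 239943 + 75175 - 4565 - 792 + 5
= 2056148051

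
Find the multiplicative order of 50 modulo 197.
196

197 is prime, so ord(50) divides φ(197) = 196.
Divisors of 196: 1, 2, 4, 7, 14, 28, 49, 98, 196.
Repeated squaring: 50^1 ≡ 50, 50^2 ≡ 136, 50^4 ≡ 175, 50^8 ≡ 90, 50^16 ≡ 23, 50^32 ≡ 135, 50^64 ≡ 101, 50^128 ≡ 154 (mod 197).
Test 50^d mod 197 for each divisor d in increasing order:
50^1 ≡ 50
50^2 ≡ 136
50^4 ≡ 175
50^7 = 50^4·50^2·50^1 ≡ 120
50^14 = 50^8·50^4·50^2 ≡ 19
50^28 = 50^16·50^8·50^4 ≡ 164
50^49 = 50^32·50^16·50^1 ≡ 14
50^98 = 50^64·50^32·50^2 ≡ 196
50^196 = 50^128·50^64·50^4 ≡ 1  ← first divisor giving 1
The order is 196.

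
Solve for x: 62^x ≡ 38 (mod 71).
26

Baby-step giant-step with step n = ⌈√71⌉ = 9.
Baby steps 62^j mod 71 (j:value) for j=0..8: 0:1, 1:62, 2:10, 3:52, 4:29, 5:23, 6:6, 7:17, 8:60.
Giant-step multiplier: 62^(-9) ≡ 62^(70-9) = 62^61 ≡ 33 (mod 71).
Giant steps γ_i = 38·33^i mod 71: γ_0=38, γ_1=47, γ_2=60 (in table at j=8).
x = i·n + j = 2·9 + 8 = 26.
Check: 62^26 ≡ 38 (mod 71).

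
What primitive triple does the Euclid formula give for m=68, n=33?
(3535, 4488, 5713)

Euclid's formula: a = m² - n², b = 2mn, c = m² + n²
m = 68, n = 33
a = 68² - 33² = 4624 - 1089 = 3535
b = 2 × 68 × 33 = 4488
c = 68² + 33² = 4624 + 1089 = 5713
Verification: 3535² + 4488² = 12496225 + 20142144 = 32638369 = 5713² ✓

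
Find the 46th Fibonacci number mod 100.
3

Matrix identity: Q^n = [[F_(n+1), F_n], [F_n, F_(n-1)]] with Q = [[1,1],[1,0]].
n = 46 = 101110₂. Square-and-multiply, entries mod 100:
Q^1 = [[1,1],[1,0]]
Q^2 = (Q^1)² = [[2,1],[1,1]]
Q^5 = (Q^2)²·Q = [[8,5],[5,3]]
Q^11 = (Q^5)²·Q = [[44,89],[89,55]]
Q^23 = (Q^11)²·Q = [[68,57],[57,11]]
Q^46 = (Q^23)² = [[73,3],[3,70]]
F_46 mod 100 = Q^46[0][1] = 3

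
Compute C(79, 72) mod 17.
7

Using Lucas' theorem:
Write n=79 and k=72 in base 17:
n in base 17: [4, 11]
k in base 17: [4, 4]
C(79,72) mod 17 = ∏ C(n_i, k_i) mod 17
Digit binomials (mod 17): C(4,4) = 1; C(11,4) = 330 ≡ 7
Product: 1 × 7 = 7 ≡ 7 (mod 17)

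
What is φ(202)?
100

202 = 2 × 101
φ(n) = n × ∏(1 - 1/p) for each prime p dividing n
φ(202) = 202 × (1 - 1/2) × (1 - 1/101) = 100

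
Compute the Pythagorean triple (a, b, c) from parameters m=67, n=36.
(3193, 4824, 5785)

Euclid's formula: a = m² - n², b = 2mn, c = m² + n²
m = 67, n = 36
a = 67² - 36² = 4489 - 1296 = 3193
b = 2 × 67 × 36 = 4824
c = 67² + 36² = 4489 + 1296 = 5785
Verification: 3193² + 4824² = 10195249 + 23270976 = 33466225 = 5785² ✓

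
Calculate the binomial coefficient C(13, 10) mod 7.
6

Using Lucas' theorem:
Write n=13 and k=10 in base 7:
n in base 7: [1, 6]
k in base 7: [1, 3]
C(13,10) mod 7 = ∏ C(n_i, k_i) mod 7
Digit binomials (mod 7): C(1,1) = 1; C(6,3) = 20 ≡ 6
Product: 1 × 6 = 6 ≡ 6 (mod 7)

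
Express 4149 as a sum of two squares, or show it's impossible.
30² + 57² (a=30, b=57)

Factorization: 4149 = 3^2 × 461
By Fermat: n is sum of two squares iff every prime p ≡ 3 (mod 4) appears to even power.
All primes ≡ 3 (mod 4) appear to even power.
Search a = 0, 1, 2, … for 4149 - a² a perfect square: first hit at a = 30: 4149 - 900 = 3249 = 57².
4149 = 30² + 57² = 900 + 3249 ✓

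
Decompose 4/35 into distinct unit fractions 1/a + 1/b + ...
1/9 + 1/315

Greedy algorithm:
4/35: ceiling(35/4) = 9, use 1/9
1/315: ceiling(315/1) = 315, use 1/315
Result: 4/35 = 1/9 + 1/315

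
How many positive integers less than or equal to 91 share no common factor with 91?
72

91 = 7 × 13
φ(n) = n × ∏(1 - 1/p) for each prime p dividing n
φ(91) = 91 × (1 - 1/7) × (1 - 1/13) = 72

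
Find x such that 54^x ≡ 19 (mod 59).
16

Baby-step giant-step with step n = ⌈√59⌉ = 8.
Baby steps 54^j mod 59 (j:value) for j=0..7: 0:1, 1:54, 2:25, 3:52, 4:35, 5:2, 6:49, 7:50.
Giant-step multiplier: 54^(-8) ≡ 54^(58-8) = 54^50 ≡ 21 (mod 59).
Giant steps γ_i = 19·21^i mod 59: γ_0=19, γ_1=45, γ_2=1 (in table at j=0).
x = i·n + j = 2·8 + 0 = 16.
Check: 54^16 ≡ 19 (mod 59).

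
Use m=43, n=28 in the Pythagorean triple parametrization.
(1065, 2408, 2633)

Euclid's formula: a = m² - n², b = 2mn, c = m² + n²
m = 43, n = 28
a = 43² - 28² = 1849 - 784 = 1065
b = 2 × 43 × 28 = 2408
c = 43² + 28² = 1849 + 784 = 2633
Verification: 1065² + 2408² = 1134225 + 5798464 = 6932689 = 2633² ✓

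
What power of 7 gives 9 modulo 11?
8

Baby-step giant-step with step n = ⌈√11⌉ = 4.
Baby steps 7^j mod 11 (j:value) for j=0..3: 0:1, 1:7, 2:5, 3:2.
Giant-step multiplier: 7^(-4) ≡ 7^(10-4) = 7^6 ≡ 4 (mod 11).
Giant steps γ_i = 9·4^i mod 11: γ_0=9, γ_1=3, γ_2=1 (in table at j=0).
x = i·n + j = 2·4 + 0 = 8.
Check: 7^8 ≡ 9 (mod 11).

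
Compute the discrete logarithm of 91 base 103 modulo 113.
18

Baby-step giant-step with step n = ⌈√113⌉ = 11.
Baby steps 103^j mod 113 (j:value) for j=0..10: 0:1, 1:103, 2:100, 3:17, 4:56, 5:5, 6:63, 7:48, 8:85, 9:54, 10:25.
Giant-step multiplier: 103^(-11) ≡ 103^(112-11) = 103^101 ≡ 80 (mod 113).
Giant steps γ_i = 91·80^i mod 113: γ_0=91, γ_1=48 (in table at j=7).
x = i·n + j = 1·11 + 7 = 18.
Check: 103^18 ≡ 91 (mod 113).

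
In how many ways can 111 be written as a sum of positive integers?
679903203

p(n) counts ways to write n as a sum of positive integers (order ignored).
Euler's pentagonal recurrence: p(k) = p(k-1) + p(k-2) - p(k-5) - p(k-7) + p(k-12) + p(k-15) - ... (offsets j(3j∓1)/2, signs ++--, p(0)=1, p(<0)=0).
DP table for k = 0..110: p(0)=1, p(1)=1, p(2)=2, p(3)=3, p(4)=5, p(5)=7, p(6)=11, p(7)=15, p(8)=22, p(9)=30, p(10)=42, p(11)=56, p(12)=77, p(13)=101, p(14)=135, p(15)=176, p(16)=231, p(17)=297, p(18)=385, p(19)=490, p(20)=627, p(21)=792, p(22)=1002, p(23)=1255, p(24)=1575, p(25)=1958, p(26)=2436, p(27)=3010, p(28)=3718, p(29)=4565, p(30)=5604, p(31)=6842, p(32)=8349, p(33)=10143, p(34)=12310, p(35)=14883, p(36)=17977, p(37)=21637, p(38)=26015, p(39)=31185, p(40)=37338, p(41)=44583, p(42)=53174, p(43)=63261, p(44)=75175, p(45)=89134, p(46)=105558, p(47)=124754, p(48)=147273, p(49)=173525, p(50)=204226, p(51)=239943, p(52)=281589, p(53)=329931, p(54)=386155, p(55)=451276, p(56)=526823, p(57)=614154, p(58)=715220, p(59)=831820, p(60)=966467, p(61)=1121505, p(62)=1300156, p(63)=1505499, p(64)=1741630, p(65)=2012558, p(66)=2323520, p(67)=2679689, p(68)=3087735, p(69)=3554345, p(70)=4087968, p(71)=4697205, p(72)=5392783, p(73)=6185689, p(74)=7089500, p(75)=8118264, p(76)=9289091, p(77)=10619863, p(78)=12132164, p(79)=13848650, p(80)=15796476, p(81)=18004327, p(82)=20506255, p(83)=23338469, p(84)=26543660, p(85)=30167357, p(86)=34262962, p(87)=38887673, p(88)=44108109, p(89)=49995925, p(90)=56634173, p(91)=64112359, p(92)=72533807, p(93)=82010177, p(94)=92669720, p(95)=104651419, p(96)=118114304, p(97)=133230930, p(98)=150198136, p(99)=169229875, p(100)=190569292, p(101)=214481126, p(102)=241265379, p(103)=271248950, p(104)=304801365, p(105)=342325709, p(106)=384276336, p(107)=431149389, p(108)=483502844, p(109)=541946240, p(110)=607163746.
Final step: p(111) = p(110) + p(109) - p(106) - p(104) + p(99) + p(96) - p(89) - p(85) + p(76) + p(71) - p(60) - p(54) + p(41) + p(34) - p(19) - p(11)
= 607163746 + 541946240 - 384276336 - 304801365 + 169229875 + 118114304 - 49995925 - 30167357 + 9289091 + 4697205 - 966467 - 386155 + 44583 + 12310 - 490 - 56
= 679903203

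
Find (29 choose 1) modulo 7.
1

Using Lucas' theorem:
Write n=29 and k=1 in base 7:
n in base 7: [4, 1]
k in base 7: [0, 1]
C(29,1) mod 7 = ∏ C(n_i, k_i) mod 7
Digit binomials (mod 7): C(4,0) = 1; C(1,1) = 1
Product: 1 × 1 = 1 ≡ 1 (mod 7)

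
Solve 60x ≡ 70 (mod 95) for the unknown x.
x ≡ 17 (mod 19)

gcd(60, 95) = 5, which divides 70, so solutions exist.
Divide through by 5: 12x ≡ 14 (mod 19).
Find 12^(-1) mod 19 by the extended Euclidean algorithm:
19 = 1 × 12 + 7  ⟹  7 = (1)·19 + (-1)·12
12 = 1 × 7 + 5  ⟹  5 = (-1)·19 + (2)·12
7 = 1 × 5 + 2  ⟹  2 = (2)·19 + (-3)·12
5 = 2 × 2 + 1  ⟹  1 = (-5)·19 + (8)·12
So (8)·12 ≡ 1 (mod 19), i.e. 12^(-1) ≡ 8 (mod 19).
x ≡ 8 × 14 = 112 ≡ 17 (mod 19).
Check: 60 × 17 = 1020 ≡ 70 (mod 95).
x ≡ 17 (mod 19), giving 5 solutions mod 95.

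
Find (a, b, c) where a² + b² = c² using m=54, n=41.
(1235, 4428, 4597)

Euclid's formula: a = m² - n², b = 2mn, c = m² + n²
m = 54, n = 41
a = 54² - 41² = 2916 - 1681 = 1235
b = 2 × 54 × 41 = 4428
c = 54² + 41² = 2916 + 1681 = 4597
Verification: 1235² + 4428² = 1525225 + 19607184 = 21132409 = 4597² ✓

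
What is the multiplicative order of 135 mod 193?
192

193 is prime, so ord(135) divides φ(193) = 192.
Divisors of 192: 1, 2, 3, 4, 6, 8, 12, 16, 24, 32, 48, 64, 96, 192.
Repeated squaring: 135^1 ≡ 135, 135^2 ≡ 83, 135^4 ≡ 134, 135^8 ≡ 7, 135^16 ≡ 49, 135^32 ≡ 85, 135^64 ≡ 84, 135^128 ≡ 108 (mod 193).
Test 135^d mod 193 for each divisor d in increasing order:
135^1 ≡ 135
135^2 ≡ 83
135^3 = 135^2·135^1 ≡ 11
135^4 ≡ 134
135^6 = 135^4·135^2 ≡ 121
135^8 ≡ 7
135^12 = 135^8·135^4 ≡ 166
135^16 ≡ 49
135^24 = 135^16·135^8 ≡ 150
135^32 ≡ 85
135^48 = 135^32·135^16 ≡ 112
135^64 ≡ 84
135^96 = 135^64·135^32 ≡ 192
135^192 = 135^128·135^64 ≡ 1  ← first divisor giving 1
The order is 192.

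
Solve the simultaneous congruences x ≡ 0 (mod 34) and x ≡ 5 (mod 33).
170

Using Chinese Remainder Theorem:
M = 34 × 33 = 1122
M1 = 33, M2 = 34
y1 = 33^(-1) mod 34 = 33
y2 = 34^(-1) mod 33 = 1
x = (0×33×33 + 5×34×1) mod 1122 = 170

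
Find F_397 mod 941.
160

Matrix identity: Q^n = [[F_(n+1), F_n], [F_n, F_(n-1)]] with Q = [[1,1],[1,0]].
n = 397 = 110001101₂. Square-and-multiply, entries mod 941:
Q^1 = [[1,1],[1,0]]
Q^3 = (Q^1)²·Q = [[3,2],[2,1]]
Q^6 = (Q^3)² = [[13,8],[8,5]]
Q^12 = (Q^6)² = [[233,144],[144,89]]
Q^24 = (Q^12)² = [[686,259],[259,427]]
Q^49 = (Q^24)²·Q = [[687,366],[366,321]]
Q^99 = (Q^49)²·Q = [[918,862],[862,56]]
Q^198 = (Q^99)² = [[183,216],[216,908]]
Q^397 = (Q^198)²·Q = [[566,160],[160,406]]
F_397 mod 941 = Q^397[0][1] = 160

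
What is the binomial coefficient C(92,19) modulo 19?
4

Using Lucas' theorem:
Write n=92 and k=19 in base 19:
n in base 19: [4, 16]
k in base 19: [1, 0]
C(92,19) mod 19 = ∏ C(n_i, k_i) mod 19
Digit binomials (mod 19): C(4,1) = 4; C(16,0) = 1
Product: 4 × 1 = 4 ≡ 4 (mod 19)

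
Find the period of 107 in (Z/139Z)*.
69

139 is prime, so ord(107) divides φ(139) = 138.
Divisors of 138: 1, 2, 3, 6, 23, 46, 69, 138.
Repeated squaring: 107^1 ≡ 107, 107^2 ≡ 51, 107^4 ≡ 99, 107^8 ≡ 71, 107^16 ≡ 37, 107^32 ≡ 118, 107^64 ≡ 24, 107^128 ≡ 20 (mod 139).
Test 107^d mod 139 for each divisor d in increasing order:
107^1 ≡ 107
107^2 ≡ 51
107^3 = 107^2·107^1 ≡ 36
107^6 = 107^4·107^2 ≡ 45
107^23 = 107^16·107^4·107^2·107^1 ≡ 96
107^46 = 107^32·107^8·107^4·107^2 ≡ 42
107^69 = 107^64·107^4·107^1 ≡ 1  ← first divisor giving 1
The order is 69.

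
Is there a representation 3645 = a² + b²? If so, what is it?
27² + 54² (a=27, b=54)

Factorization: 3645 = 3^6 × 5
By Fermat: n is sum of two squares iff every prime p ≡ 3 (mod 4) appears to even power.
All primes ≡ 3 (mod 4) appear to even power.
Search a = 0, 1, 2, … for 3645 - a² a perfect square: first hit at a = 27: 3645 - 729 = 2916 = 54².
3645 = 27² + 54² = 729 + 2916 ✓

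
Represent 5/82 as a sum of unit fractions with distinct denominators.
1/17 + 1/465 + 1/648210

Greedy algorithm:
5/82: ceiling(82/5) = 17, use 1/17
3/1394: ceiling(1394/3) = 465, use 1/465
1/648210: ceiling(648210/1) = 648210, use 1/648210
Result: 5/82 = 1/17 + 1/465 + 1/648210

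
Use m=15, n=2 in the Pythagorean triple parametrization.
(221, 60, 229)

Euclid's formula: a = m² - n², b = 2mn, c = m² + n²
m = 15, n = 2
a = 15² - 2² = 225 - 4 = 221
b = 2 × 15 × 2 = 60
c = 15² + 2² = 225 + 4 = 229
Verification: 221² + 60² = 48841 + 3600 = 52441 = 229² ✓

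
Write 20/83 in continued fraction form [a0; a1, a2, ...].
[0; 4, 6, 1, 2]

Euclidean algorithm steps:
20 = 0 × 83 + 20
83 = 4 × 20 + 3
20 = 6 × 3 + 2
3 = 1 × 2 + 1
2 = 2 × 1 + 0
Continued fraction: [0; 4, 6, 1, 2]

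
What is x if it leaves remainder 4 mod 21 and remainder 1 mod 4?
25

Using Chinese Remainder Theorem:
M = 21 × 4 = 84
M1 = 4, M2 = 21
y1 = 4^(-1) mod 21 = 16
y2 = 21^(-1) mod 4 = 1
x = (4×4×16 + 1×21×1) mod 84 = 25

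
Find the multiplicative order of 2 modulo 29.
28

29 is prime, so ord(2) divides φ(29) = 28.
Divisors of 28: 1, 2, 4, 7, 14, 28.
Repeated squaring: 2^1 ≡ 2, 2^2 ≡ 4, 2^4 ≡ 16, 2^8 ≡ 24, 2^16 ≡ 25 (mod 29).
Test 2^d mod 29 for each divisor d in increasing order:
2^1 ≡ 2
2^2 ≡ 4
2^4 ≡ 16
2^7 = 2^4·2^2·2^1 ≡ 12
2^14 = 2^8·2^4·2^2 ≡ 28
2^28 = 2^16·2^8·2^4 ≡ 1  ← first divisor giving 1
The order is 28.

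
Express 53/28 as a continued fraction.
[1; 1, 8, 3]

Euclidean algorithm steps:
53 = 1 × 28 + 25
28 = 1 × 25 + 3
25 = 8 × 3 + 1
3 = 3 × 1 + 0
Continued fraction: [1; 1, 8, 3]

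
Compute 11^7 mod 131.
4

Repeated squaring. Binary of 7 = 111.
11^1 ≡ 11 (mod 131); 11^2 ≡ 121 (mod 131); 11^4 ≡ 100 (mod 131)
11^7 = 11^1 × 11^2 × 11^4 ≡ 4 (mod 131)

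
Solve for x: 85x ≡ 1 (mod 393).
37

gcd(85, 393) = 1, so the inverse exists.
Extended Euclidean algorithm on (393, 85):
393 = 4 × 85 + 53  ⟹  53 = (1)·393 + (-4)·85
85 = 1 × 53 + 32  ⟹  32 = (-1)·393 + (5)·85
53 = 1 × 32 + 21  ⟹  21 = (2)·393 + (-9)·85
32 = 1 × 21 + 11  ⟹  11 = (-3)·393 + (14)·85
21 = 1 × 11 + 10  ⟹  10 = (5)·393 + (-23)·85
11 = 1 × 10 + 1  ⟹  1 = (-8)·393 + (37)·85
So (37)·85 ≡ 1 (mod 393), i.e. 85^(-1) ≡ 37 (mod 393).
Check: 85 × 37 = 3145 ≡ 1 (mod 393)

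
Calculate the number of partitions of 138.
12292341831

p(n) counts ways to write n as a sum of positive integers (order ignored).
Euler's pentagonal recurrence: p(k) = p(k-1) + p(k-2) - p(k-5) - p(k-7) + p(k-12) + p(k-15) - ... (offsets j(3j∓1)/2, signs ++--, p(0)=1, p(<0)=0).
DP table for k = 0..137: p(0)=1, p(1)=1, p(2)=2, p(3)=3, p(4)=5, p(5)=7, p(6)=11, p(7)=15, p(8)=22, p(9)=30, p(10)=42, p(11)=56, p(12)=77, p(13)=101, p(14)=135, p(15)=176, p(16)=231, p(17)=297, p(18)=385, p(19)=490, p(20)=627, p(21)=792, p(22)=1002, p(23)=1255, p(24)=1575, p(25)=1958, p(26)=2436, p(27)=3010, p(28)=3718, p(29)=4565, p(30)=5604, p(31)=6842, p(32)=8349, p(33)=10143, p(34)=12310, p(35)=14883, p(36)=17977, p(37)=21637, p(38)=26015, p(39)=31185, p(40)=37338, p(41)=44583, p(42)=53174, p(43)=63261, p(44)=75175, p(45)=89134, p(46)=105558, p(47)=124754, p(48)=147273, p(49)=173525, p(50)=204226, p(51)=239943, p(52)=281589, p(53)=329931, p(54)=386155, p(55)=451276, p(56)=526823, p(57)=614154, p(58)=715220, p(59)=831820, p(60)=966467, p(61)=1121505, p(62)=1300156, p(63)=1505499, p(64)=1741630, p(65)=2012558, p(66)=2323520, p(67)=2679689, p(68)=3087735, p(69)=3554345, p(70)=4087968, p(71)=4697205, p(72)=5392783, p(73)=6185689, p(74)=7089500, p(75)=8118264, p(76)=9289091, p(77)=10619863, p(78)=12132164, p(79)=13848650, p(80)=15796476, p(81)=18004327, p(82)=20506255, p(83)=23338469, p(84)=26543660, p(85)=30167357, p(86)=34262962, p(87)=38887673, p(88)=44108109, p(89)=49995925, p(90)=56634173, p(91)=64112359, p(92)=72533807, p(93)=82010177, p(94)=92669720, p(95)=104651419, p(96)=118114304, p(97)=133230930, p(98)=150198136, p(99)=169229875, p(100)=190569292, p(101)=214481126, p(102)=241265379, p(103)=271248950, p(104)=304801365, p(105)=342325709, p(106)=384276336, p(107)=431149389, p(108)=483502844, p(109)=541946240, p(110)=607163746, p(111)=679903203, p(112)=761002156, p(113)=851376628, p(114)=952050665, p(115)=1064144451, p(116)=1188908248, p(117)=1327710076, p(118)=1482074143, p(119)=1653668665, p(120)=1844349560, p(121)=2056148051, p(122)=2291320912, p(123)=2552338241, p(124)=2841940500, p(125)=3163127352, p(126)=3519222692, p(127)=3913864295, p(128)=4351078600, p(129)=4835271870, p(130)=5371315400, p(131)=5964539504, p(132)=6620830889, p(133)=7346629512, p(134)=8149040695, p(135)=9035836076, p(136)=10015581680, p(137)=11097645016.
Final step: p(138) = p(137) + p(136) - p(133) - p(131) + p(126) + p(123) - p(116) - p(112) + p(103) + p(98) - p(87) - p(81) + p(68) + p(61) - p(46) - p(38) + p(21) + p(12)
= 11097645016 + 10015581680 - 7346629512 - 5964539504 + 3519222692 + 2552338241 - 1188908248 - 761002156 + 271248950 + 150198136 - 38887673 - 18004327 + 3087735 + 1121505 - 105558 - 26015 + 792 + 77
= 12292341831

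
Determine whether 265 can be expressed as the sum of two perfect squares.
3² + 16² (a=3, b=16)

Factorization: 265 = 5 × 53
By Fermat: n is sum of two squares iff every prime p ≡ 3 (mod 4) appears to even power.
All primes ≡ 3 (mod 4) appear to even power.
Search a = 0, 1, 2, … for 265 - a² a perfect square: first hit at a = 3: 265 - 9 = 256 = 16².
265 = 3² + 16² = 9 + 256 ✓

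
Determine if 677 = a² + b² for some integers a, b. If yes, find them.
1² + 26² (a=1, b=26)

Factorization: 677 = 677
By Fermat: n is sum of two squares iff every prime p ≡ 3 (mod 4) appears to even power.
All primes ≡ 3 (mod 4) appear to even power.
Search a = 0, 1, 2, … for 677 - a² a perfect square: first hit at a = 1: 677 - 1 = 676 = 26².
677 = 1² + 26² = 1 + 676 ✓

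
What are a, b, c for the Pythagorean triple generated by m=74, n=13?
(5307, 1924, 5645)

Euclid's formula: a = m² - n², b = 2mn, c = m² + n²
m = 74, n = 13
a = 74² - 13² = 5476 - 169 = 5307
b = 2 × 74 × 13 = 1924
c = 74² + 13² = 5476 + 169 = 5645
Verification: 5307² + 1924² = 28164249 + 3701776 = 31866025 = 5645² ✓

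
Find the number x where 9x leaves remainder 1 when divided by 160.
89

gcd(9, 160) = 1, so the inverse exists.
Extended Euclidean algorithm on (160, 9):
160 = 17 × 9 + 7  ⟹  7 = (1)·160 + (-17)·9
9 = 1 × 7 + 2  ⟹  2 = (-1)·160 + (18)·9
7 = 3 × 2 + 1  ⟹  1 = (4)·160 + (-71)·9
So (-71)·9 ≡ 1 (mod 160), i.e. 9^(-1) ≡ -71 ≡ 89 (mod 160).
Check: 9 × 89 = 801 ≡ 1 (mod 160)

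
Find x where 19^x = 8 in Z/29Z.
19

Baby-step giant-step with step n = ⌈√29⌉ = 6.
Baby steps 19^j mod 29 (j:value) for j=0..5: 0:1, 1:19, 2:13, 3:15, 4:24, 5:21.
Giant-step multiplier: 19^(-6) ≡ 19^(28-6) = 19^22 ≡ 4 (mod 29).
Giant steps γ_i = 8·4^i mod 29: γ_0=8, γ_1=3, γ_2=12, γ_3=19 (in table at j=1).
x = i·n + j = 3·6 + 1 = 19.
Check: 19^19 ≡ 8 (mod 29).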